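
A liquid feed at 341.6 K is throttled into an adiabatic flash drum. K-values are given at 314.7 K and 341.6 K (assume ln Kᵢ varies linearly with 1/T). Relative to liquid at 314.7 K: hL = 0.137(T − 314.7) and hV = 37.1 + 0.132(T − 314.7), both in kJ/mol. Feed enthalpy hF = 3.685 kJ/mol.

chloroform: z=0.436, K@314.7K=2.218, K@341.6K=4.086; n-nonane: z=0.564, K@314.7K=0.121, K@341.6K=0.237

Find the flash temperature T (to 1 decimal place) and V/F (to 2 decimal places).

T = 317.4 K, V/F = 0.09

Adiabatic flash: solve Rachford–Rice at each trial T, then check hF = ψ·hV(T) + (1−ψ)·hL(T).
  T = 314.7 K: K = (2.218, 0.121), RR gives ψ = 0.033, H_out = 1.223 kJ/mol
  T = 341.6 K: K = (4.086, 0.237), RR gives ψ = 0.389, H_out = 18.053 kJ/mol
  T = 328.1 K: K = (3.045, 0.171), RR gives ψ = 0.250, H_out = 11.110 kJ/mol
  T = 321.4 K: K = (2.607, 0.145), RR gives ψ = 0.159, H_out = 6.804 kJ/mol
  T = 318.0 K: K = (2.404, 0.132), RR gives ψ = 0.101, H_out = 4.187 kJ/mol
  T = 316.4 K: K = (2.312, 0.127), RR gives ψ = 0.070, H_out = 2.811 kJ/mol
Linear interpolation between T = 316.4 (H_out = 2.811) and T = 318.0 (H_out = 4.187) on hF = 3.685 gives T ≈ 317.4 K, at which ψ = 0.09.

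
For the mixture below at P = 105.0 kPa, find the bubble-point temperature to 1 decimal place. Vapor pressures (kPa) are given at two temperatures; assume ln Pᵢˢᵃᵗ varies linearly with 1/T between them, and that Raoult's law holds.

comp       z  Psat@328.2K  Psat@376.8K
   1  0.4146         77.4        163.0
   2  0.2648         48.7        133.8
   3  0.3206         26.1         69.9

Bubble-point temperature: ΣzᵢPᵢˢᵃᵗ(T) = P. Interpolate ln Pᵢˢᵃᵗ = aᵢ + bᵢ/T.
  T = 328.2 K: ΣzᵢPᵢˢᵃᵗ = 53.35 kPa
  T = 376.8 K: ΣzᵢPᵢˢᵃᵗ = 125.42 kPa
  T = 352.5 K: ΣzᵢPᵢˢᵃᵗ = 84.08 kPa
  T = 364.6 K: ΣzᵢPᵢˢᵃᵗ = 103.25 kPa
  T = 370.7 K: ΣzᵢPᵢˢᵃᵗ = 113.96 kPa
  T = 367.6 K: ΣzᵢPᵢˢᵃᵗ = 108.43 kPa
  T = 366.1 K: ΣzᵢPᵢˢᵃᵗ = 105.81 kPa
Interpolating between 364.6 K and 366.1 K gives T ≈ 365.6 K.

T = 365.6 K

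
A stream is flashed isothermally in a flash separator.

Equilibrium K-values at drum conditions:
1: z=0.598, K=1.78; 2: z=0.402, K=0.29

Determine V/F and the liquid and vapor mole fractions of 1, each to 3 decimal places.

V/F = 0.327, x_1 = 0.477, y_1 = 0.848

Rachford–Rice: g(V/F) = Σ zᵢ(Kᵢ−1)/(1+V/F(Kᵢ−1)) = 0.
g(0) = ΣzᵢKᵢ − 1 = 0.181 and g(1) = 1 − Σzᵢ/Kᵢ = -0.722, so a root lies in (0, 1).
Binary case is linear: z₁(K₁−1)(1+V/F(K₂−1)) + z₂(K₂−1)(1+V/F(K₁−1)) = 0
⇒ V/F = [z₁(K₁−1)+z₂(K₂−1)] / [−(K₁−1)(K₂−1)] = 0.1810/0.5538 = 0.327
Compositions from xᵢ = zᵢ/(1+V/F(Kᵢ−1)), yᵢ = Kᵢxᵢ:
  1: x = 0.477, y = 0.848
  2: x = 0.523, y = 0.152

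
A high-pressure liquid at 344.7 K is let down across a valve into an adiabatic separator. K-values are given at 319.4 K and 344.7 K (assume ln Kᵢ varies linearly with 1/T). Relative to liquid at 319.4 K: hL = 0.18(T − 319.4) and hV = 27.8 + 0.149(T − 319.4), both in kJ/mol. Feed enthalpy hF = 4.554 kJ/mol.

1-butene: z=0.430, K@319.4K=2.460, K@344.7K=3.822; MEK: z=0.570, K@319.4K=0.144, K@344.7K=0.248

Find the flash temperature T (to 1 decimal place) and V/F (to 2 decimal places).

Adiabatic flash: solve Rachford–Rice at each trial T, then check hF = ψ·hV(T) + (1−ψ)·hL(T).
  T = 319.4 K: K = (2.460, 0.144), RR gives ψ = 0.112, H_out = 3.112 kJ/mol
  T = 344.7 K: K = (3.822, 0.248), RR gives ψ = 0.370, H_out = 14.545 kJ/mol
  T = 332.0 K: K = (3.089, 0.191), RR gives ψ = 0.259, H_out = 9.355 kJ/mol
  T = 325.7 K: K = (2.763, 0.166), RR gives ψ = 0.192, H_out = 6.444 kJ/mol
  T = 322.5 K: K = (2.606, 0.155), RR gives ψ = 0.154, H_out = 4.818 kJ/mol
  T = 320.9 K: K = (2.530, 0.149), RR gives ψ = 0.133, H_out = 3.955 kJ/mol
Linear interpolation between T = 320.9 (H_out = 3.955) and T = 322.5 (H_out = 4.818) on hF = 4.554 gives T ≈ 322.0 K, at which ψ = 0.15.

T = 322.0 K, V/F = 0.15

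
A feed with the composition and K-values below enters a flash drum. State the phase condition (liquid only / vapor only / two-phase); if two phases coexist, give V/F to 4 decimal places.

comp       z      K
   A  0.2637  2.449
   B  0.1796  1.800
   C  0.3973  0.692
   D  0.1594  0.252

two-phase, V/F = 0.4792

ΣzᵢKᵢ = 1.2842; Σzᵢ/Kᵢ = 1.4141.
Both exceed 1, so a two-phase solution exists.
Rachford–Rice: g(ψ) = Σ zᵢ(Kᵢ−1)/(1+ψ(Kᵢ−1)) = 0.
Newton iteration, ψ⁰ = 0.5:
  ψ = 0.5000: g = -0.01091, g' = -0.5251 → ψ = 0.4792
Converged at ψ = 0.4792.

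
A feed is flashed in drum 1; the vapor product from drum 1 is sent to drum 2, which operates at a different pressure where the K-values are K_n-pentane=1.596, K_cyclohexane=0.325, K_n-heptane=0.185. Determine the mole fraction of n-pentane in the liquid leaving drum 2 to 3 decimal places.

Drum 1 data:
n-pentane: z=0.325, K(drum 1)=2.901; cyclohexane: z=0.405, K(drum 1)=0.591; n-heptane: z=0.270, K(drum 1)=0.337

Drum 1:
Let ψ₁ = V/F and solve Σ zᵢ(Kᵢ−1)/(1+ψ₁(Kᵢ−1)) = 0.
Check two-phase: ΣzᵢKᵢ = 1.273 > 1 and Σzᵢ/Kᵢ = 1.598 > 1, so g(0) = 0.273 > 0 and g(1) = -0.598 < 0.
Newton iteration, ψ₁⁰ = 0.5:
  ψ₁ = 0.500: g = -0.1593, g' = -0.681 → ψ₁ = 0.266
  ψ₁ = 0.266: g = 0.0069, g' = -0.778 → ψ₁ = 0.275
Converged at ψ₁ = 0.275.
Drum-1 compositions:
  n-pentane: x = 0.213, y = 0.619
  cyclohexane: x = 0.456, y = 0.270
  n-heptane: x = 0.330, y = 0.111
Drum-2 feed = drum-1 vapor: z₂ = (0.6190, 0.2697, 0.1113).
Drum 2:
Newton iteration, ψ₂⁰ = 0.69:
  ψ₂ = 0.690: g = -0.2866, g' = -0.927 → ψ₂ = 0.381
  ψ₂ = 0.381: g = -0.0759, g' = -0.524 → ψ₂ = 0.236
  ψ₂ = 0.236: g = -0.0054, g' = -0.456 → ψ₂ = 0.224
Converged at ψ₂ = 0.224.
  n-pentane: x = 0.546, y = 0.872
  cyclohexane: x = 0.318, y = 0.103
  n-heptane: x = 0.136, y = 0.025

x_n-pentane (drum 2) = 0.546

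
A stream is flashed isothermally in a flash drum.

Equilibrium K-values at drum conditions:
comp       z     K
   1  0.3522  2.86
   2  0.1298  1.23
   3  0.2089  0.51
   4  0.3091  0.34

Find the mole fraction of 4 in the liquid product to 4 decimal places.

x_4 = 0.4192

Material balance + equilibrium reduce to Σ zᵢ(Kᵢ−1)/(1+β(Kᵢ−1)) = 0.
Feasibility: ΣzᵢKᵢ = 1.3786, Σzᵢ/Kᵢ = 1.5474 — both > 1, two phases present.
Newton iteration, β⁰ = 0.5:
  β = 0.5000: g = -0.07386, g' = -0.7206 → β = 0.3975
  β = 0.3975: g = 0.00031, g' = -0.7333 → β = 0.3979
Converged at β = 0.3979.
Compositions from xᵢ = zᵢ/(1+β(Kᵢ−1)), yᵢ = Kᵢxᵢ:
  1: x = 0.2024, y = 0.5789
  2: x = 0.1189, y = 0.1463
  3: x = 0.2595, y = 0.1323
  4: x = 0.4192, y = 0.1425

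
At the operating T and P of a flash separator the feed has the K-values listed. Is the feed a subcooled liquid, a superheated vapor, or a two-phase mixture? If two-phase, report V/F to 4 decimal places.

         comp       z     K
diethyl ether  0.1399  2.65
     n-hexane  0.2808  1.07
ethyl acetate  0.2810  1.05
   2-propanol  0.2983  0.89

superheated vapor

ΣzᵢKᵢ = 1.2317; Σzᵢ/Kᵢ = 0.9180.
Since Σzᵢ/Kᵢ < 1 the mixture is above its dew point — single vapor phase.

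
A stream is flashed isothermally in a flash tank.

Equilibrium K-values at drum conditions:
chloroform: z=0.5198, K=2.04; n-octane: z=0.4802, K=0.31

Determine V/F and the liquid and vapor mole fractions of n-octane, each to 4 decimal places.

Rachford–Rice: g(V/F) = Σ zᵢ(Kᵢ−1)/(1+V/F(Kᵢ−1)) = 0.
Check two-phase: ΣzᵢKᵢ = 1.2093 > 1 and Σzᵢ/Kᵢ = 1.8038 > 1, so g(0) = 0.2093 > 0 and g(1) = -0.8038 < 0.
Iterate (Newton) starting at V/F = 0.5:
  V/F = 0.5000: g = -0.15021, g' = -0.7762 → V/F = 0.3065
  V/F = 0.3065: g = -0.01028, g' = -0.6910 → V/F = 0.2916
Converged at V/F = 0.2916.
Compositions from xᵢ = zᵢ/(1+V/F(Kᵢ−1)), yᵢ = Kᵢxᵢ:
  chloroform: x = 0.3988, y = 0.8136
  n-octane: x = 0.6012, y = 0.1864

V/F = 0.2916, x_n-octane = 0.6012, y_n-octane = 0.1864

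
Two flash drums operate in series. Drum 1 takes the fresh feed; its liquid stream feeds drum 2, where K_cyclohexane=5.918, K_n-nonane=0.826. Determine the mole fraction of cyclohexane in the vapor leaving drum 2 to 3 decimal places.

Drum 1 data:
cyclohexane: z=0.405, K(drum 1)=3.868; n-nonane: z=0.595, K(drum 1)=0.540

Drum 1:
Let ψ₁ = V/F and solve Σ zᵢ(Kᵢ−1)/(1+ψ₁(Kᵢ−1)) = 0.
Feasibility: ΣzᵢKᵢ = 1.888, Σzᵢ/Kᵢ = 1.207 — both > 1, two phases present.
Binary case is linear: z₁(K₁−1)(1+ψ₁(K₂−1)) + z₂(K₂−1)(1+ψ₁(K₁−1)) = 0
⇒ ψ₁ = [z₁(K₁−1)+z₂(K₂−1)] / [−(K₁−1)(K₂−1)] = 0.8878/1.3193 = 0.673
Drum-1 compositions:
  cyclohexane: x = 0.138, y = 0.535
  n-nonane: x = 0.862, y = 0.465
Drum-2 feed = drum-1 liquid: z₂ = (0.1382, 0.8618).
Drum 2:
Binary case is linear: z₁(K₁−1)(1+ψ₂(K₂−1)) + z₂(K₂−1)(1+ψ₂(K₁−1)) = 0
⇒ ψ₂ = [z₁(K₁−1)+z₂(K₂−1)] / [−(K₁−1)(K₂−1)] = 0.5298/0.8557 = 0.619
  cyclohexane: x = 0.034, y = 0.202
  n-nonane: x = 0.966, y = 0.798

y_cyclohexane (drum 2) = 0.202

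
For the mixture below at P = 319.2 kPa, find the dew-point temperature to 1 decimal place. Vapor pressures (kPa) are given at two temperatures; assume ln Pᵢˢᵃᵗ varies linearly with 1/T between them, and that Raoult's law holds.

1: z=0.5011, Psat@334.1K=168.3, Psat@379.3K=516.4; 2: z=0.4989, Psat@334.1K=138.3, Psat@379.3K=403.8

T = 363.5 K

Dew-point temperature: Σzᵢ·P/Pᵢˢᵃᵗ(T) = 1. Interpolate ln Pᵢˢᵃᵗ = aᵢ + bᵢ/T.
  T = 334.1 K: ΣzᵢP/Pᵢˢᵃᵗ = 2.1019
  T = 379.3 K: ΣzᵢP/Pᵢˢᵃᵗ = 0.7041
  T = 356.7 K: ΣzᵢP/Pᵢˢᵃᵗ = 1.1750
  T = 368.0 K: ΣzᵢP/Pᵢˢᵃᵗ = 0.9025
  T = 362.4 K: ΣzᵢP/Pᵢˢᵃᵗ = 1.0264
  T = 365.2 K: ΣzᵢP/Pᵢˢᵃᵗ = 0.9620
Interpolating between 362.4 K and 365.2 K gives T ≈ 363.5 K.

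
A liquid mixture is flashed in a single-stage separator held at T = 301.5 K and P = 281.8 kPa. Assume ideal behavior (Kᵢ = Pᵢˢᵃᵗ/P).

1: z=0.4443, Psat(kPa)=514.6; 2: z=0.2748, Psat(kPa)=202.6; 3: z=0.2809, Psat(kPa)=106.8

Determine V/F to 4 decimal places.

V/F = 0.2881

Raoult's law: Kᵢ = Pᵢˢᵃᵗ/P = Pᵢˢᵃᵗ/281.8.
  K_1 = 514.6/281.8 = 1.826118, K_2 = 202.6/281.8 = 0.718950, K_3 = 106.8/281.8 = 0.378992
Rachford–Rice: g(V/F) = Σ zᵢ(Kᵢ−1)/(1+V/F(Kᵢ−1)) = 0.
g(0) = ΣzᵢKᵢ − 1 = 0.1154 and g(1) = 1 − Σzᵢ/Kᵢ = -0.3667, so a root lies in (0, 1).
Newton–Raphson from V/F = 0.36:
  V/F = 0.3600: g = -0.02769, g' = -0.3867 → V/F = 0.2884
  V/F = 0.2884: g = -0.00012, g' = -0.3842 → V/F = 0.2881
Converged at V/F = 0.2881.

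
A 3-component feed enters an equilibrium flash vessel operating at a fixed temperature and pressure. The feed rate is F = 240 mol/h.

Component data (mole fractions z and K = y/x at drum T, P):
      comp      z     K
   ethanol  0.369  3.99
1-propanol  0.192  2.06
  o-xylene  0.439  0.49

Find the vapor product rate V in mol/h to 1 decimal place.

Material balance + equilibrium reduce to Σ zᵢ(Kᵢ−1)/(1+V/F(Kᵢ−1)) = 0.
Feasibility: ΣzᵢKᵢ = 2.083, Σzᵢ/Kᵢ = 1.082 — both > 1, two phases present.
Iterate (Newton) starting at V/F = 0.44:
  V/F = 0.440: g = 0.3266, g' = -0.905 → V/F = 0.801
  V/F = 0.801: g = 0.0567, g' = -0.676 → V/F = 0.885
  V/F = 0.885: g = -0.0002, g' = -0.685 → V/F = 0.884
Converged at V/F = 0.884.
Then V = V/F·F = 0.8843·240 = 212.2 mol/h and L = F − V = 27.8 mol/h.

V = 212.2 mol/h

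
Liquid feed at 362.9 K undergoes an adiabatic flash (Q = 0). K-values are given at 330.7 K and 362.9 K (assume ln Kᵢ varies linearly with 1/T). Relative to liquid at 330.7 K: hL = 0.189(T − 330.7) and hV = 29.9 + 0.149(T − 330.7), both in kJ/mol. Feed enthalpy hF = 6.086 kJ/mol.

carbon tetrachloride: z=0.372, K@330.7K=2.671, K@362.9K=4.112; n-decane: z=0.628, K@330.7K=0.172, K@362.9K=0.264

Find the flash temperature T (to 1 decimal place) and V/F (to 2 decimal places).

Adiabatic flash: solve Rachford–Rice at each trial T, then check hF = ψ·hV(T) + (1−ψ)·hL(T).
  T = 330.7 K: K = (2.671, 0.172), RR gives ψ = 0.073, H_out = 2.196 kJ/mol
  T = 362.9 K: K = (4.112, 0.264), RR gives ψ = 0.304, H_out = 14.773 kJ/mol
  T = 346.8 K: K = (3.347, 0.215), RR gives ψ = 0.206, H_out = 9.084 kJ/mol
  T = 338.8 K: K = (3.000, 0.193), RR gives ψ = 0.147, H_out = 5.880 kJ/mol
  T = 342.8 K: K = (3.171, 0.204), RR gives ψ = 0.178, H_out = 7.525 kJ/mol
  T = 340.8 K: K = (3.085, 0.198), RR gives ψ = 0.163, H_out = 6.714 kJ/mol
Linear interpolation between T = 338.8 (H_out = 5.880) and T = 340.8 (H_out = 6.714) on hF = 6.086 gives T ≈ 339.3 K, at which ψ = 0.15.

T = 339.3 K, V/F = 0.15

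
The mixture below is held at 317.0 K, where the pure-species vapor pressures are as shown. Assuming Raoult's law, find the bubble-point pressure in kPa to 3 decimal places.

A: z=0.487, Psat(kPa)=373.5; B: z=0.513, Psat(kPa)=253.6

Pbub = 311.991 kPa

At the bubble point ψ → 0, so ΣzᵢKᵢ = 1 with Kᵢ = Pᵢˢᵃᵗ/P ⇒ P = ΣzᵢPᵢˢᵃᵗ.
P = 0.487·373.5 + 0.513·253.6 = 311.991 kPa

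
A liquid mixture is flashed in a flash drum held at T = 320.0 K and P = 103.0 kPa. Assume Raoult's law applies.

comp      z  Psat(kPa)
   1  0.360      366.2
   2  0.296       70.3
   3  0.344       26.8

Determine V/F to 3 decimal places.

Raoult's law: Kᵢ = Pᵢˢᵃᵗ/P = Pᵢˢᵃᵗ/103.0.
  K_1 = 366.2/103.0 = 3.55534, K_2 = 70.3/103.0 = 0.68252, K_3 = 26.8/103.0 = 0.26019
Material balance + equilibrium reduce to Σ zᵢ(Kᵢ−1)/(1+V/F(Kᵢ−1)) = 0.
g(0) = ΣzᵢKᵢ − 1 = 0.571 and g(1) = 1 − Σzᵢ/Kᵢ = -0.857, so a root lies in (0, 1).
Newton iteration, V/F⁰ = 0.69:
  V/F = 0.690: g = -0.3073, g' = -1.142 → V/F = 0.421
  V/F = 0.421: g = -0.0349, g' = -0.982 → V/F = 0.385
  V/F = 0.385: g = 0.0004, g' = -1.004 → V/F = 0.386
Converged at V/F = 0.386.

V/F = 0.386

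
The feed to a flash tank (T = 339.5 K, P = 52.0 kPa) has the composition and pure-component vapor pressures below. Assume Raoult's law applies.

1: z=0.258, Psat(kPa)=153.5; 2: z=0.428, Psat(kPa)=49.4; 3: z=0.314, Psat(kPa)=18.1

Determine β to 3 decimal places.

β = 0.371

Raoult's law: Kᵢ = Pᵢˢᵃᵗ/P = Pᵢˢᵃᵗ/52.0.
  K_1 = 153.5/52.0 = 2.95192, K_2 = 49.4/52.0 = 0.95000, K_3 = 18.1/52.0 = 0.34808
Iterate (Newton) starting at β = 0.5:
  β = 0.500: g = -0.0708, g' = -0.547 → β = 0.371
Converged at β = 0.371.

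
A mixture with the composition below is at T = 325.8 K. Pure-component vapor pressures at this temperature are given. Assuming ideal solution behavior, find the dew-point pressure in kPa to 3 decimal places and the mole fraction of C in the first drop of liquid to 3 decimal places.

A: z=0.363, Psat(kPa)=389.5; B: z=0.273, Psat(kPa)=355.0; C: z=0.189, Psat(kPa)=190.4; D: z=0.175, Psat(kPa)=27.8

Pdew = 111.252 kPa, x_C = 0.110

At the dew point ψ → 1, so Σzᵢ/Kᵢ = 1 with Kᵢ = Pᵢˢᵃᵗ/P ⇒ 1/P = Σzᵢ/Pᵢˢᵃᵗ.
1/P = 0.363/389.5 + 0.273/355.0 + 0.189/190.4 + 0.175/27.8 = 0.008989 ⇒ P = 111.252 kPa
xᵢ = zᵢP/Pᵢˢᵃᵗ ⇒ x_C = 0.189·111.252/190.4 = 0.110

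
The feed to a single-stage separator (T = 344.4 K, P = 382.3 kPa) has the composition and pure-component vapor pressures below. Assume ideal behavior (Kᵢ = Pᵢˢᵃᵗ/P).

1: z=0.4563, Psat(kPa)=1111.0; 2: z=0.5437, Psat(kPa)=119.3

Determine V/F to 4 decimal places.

Raoult's law: Kᵢ = Pᵢˢᵃᵗ/P = Pᵢˢᵃᵗ/382.3.
  K_1 = 1111.0/382.3 = 2.906095, K_2 = 119.3/382.3 = 0.312059
Material balance + equilibrium reduce to Σ zᵢ(Kᵢ−1)/(1+V/F(Kᵢ−1)) = 0.
g(0) = ΣzᵢKᵢ − 1 = 0.4957 and g(1) = 1 − Σzᵢ/Kᵢ = -0.8993, so a root lies in (0, 1).
Binary case is linear: z₁(K₁−1)(1+V/F(K₂−1)) + z₂(K₂−1)(1+V/F(K₁−1)) = 0
⇒ V/F = [z₁(K₁−1)+z₂(K₂−1)] / [−(K₁−1)(K₂−1)] = 0.49572/1.31128 = 0.3780

V/F = 0.3780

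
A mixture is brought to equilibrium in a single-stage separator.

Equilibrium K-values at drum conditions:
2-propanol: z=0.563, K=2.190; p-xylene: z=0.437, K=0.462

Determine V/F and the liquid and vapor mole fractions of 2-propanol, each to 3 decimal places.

Rachford–Rice: g(V/F) = Σ zᵢ(Kᵢ−1)/(1+V/F(Kᵢ−1)) = 0.
g(0) = ΣzᵢKᵢ − 1 = 0.435 and g(1) = 1 − Σzᵢ/Kᵢ = -0.203, so a root lies in (0, 1).
Binary case is linear: z₁(K₁−1)(1+V/F(K₂−1)) + z₂(K₂−1)(1+V/F(K₁−1)) = 0
⇒ V/F = [z₁(K₁−1)+z₂(K₂−1)] / [−(K₁−1)(K₂−1)] = 0.4349/0.6402 = 0.679
Compositions from xᵢ = zᵢ/(1+V/F(Kᵢ−1)), yᵢ = Kᵢxᵢ:
  2-propanol: x = 0.311, y = 0.682
  p-xylene: x = 0.689, y = 0.318

V/F = 0.679, x_2-propanol = 0.311, y_2-propanol = 0.682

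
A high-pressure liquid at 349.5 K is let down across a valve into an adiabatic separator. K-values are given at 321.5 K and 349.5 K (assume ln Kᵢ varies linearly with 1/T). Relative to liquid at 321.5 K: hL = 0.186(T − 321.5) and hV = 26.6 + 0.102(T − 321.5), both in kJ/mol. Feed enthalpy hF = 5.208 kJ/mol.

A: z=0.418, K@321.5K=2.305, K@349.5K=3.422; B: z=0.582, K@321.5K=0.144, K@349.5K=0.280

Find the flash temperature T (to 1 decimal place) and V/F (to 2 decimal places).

Adiabatic flash: solve Rachford–Rice at each trial T, then check hF = ψ·hV(T) + (1−ψ)·hL(T).
  T = 321.5 K: K = (2.305, 0.144), RR gives ψ = 0.042, H_out = 1.126 kJ/mol
  T = 349.5 K: K = (3.422, 0.280), RR gives ψ = 0.340, H_out = 13.459 kJ/mol
  T = 335.5 K: K = (2.832, 0.204), RR gives ψ = 0.207, H_out = 7.870 kJ/mol
  T = 328.5 K: K = (2.560, 0.172), RR gives ψ = 0.132, H_out = 4.730 kJ/mol
  T = 332.0 K: K = (2.694, 0.187), RR gives ψ = 0.171, H_out = 6.344 kJ/mol
  T = 330.2 K: K = (2.625, 0.179), RR gives ψ = 0.151, H_out = 5.526 kJ/mol
Linear interpolation between T = 328.5 (H_out = 4.730) and T = 330.2 (H_out = 5.526) on hF = 5.208 gives T ≈ 329.5 K, at which ψ = 0.14.

T = 329.5 K, V/F = 0.14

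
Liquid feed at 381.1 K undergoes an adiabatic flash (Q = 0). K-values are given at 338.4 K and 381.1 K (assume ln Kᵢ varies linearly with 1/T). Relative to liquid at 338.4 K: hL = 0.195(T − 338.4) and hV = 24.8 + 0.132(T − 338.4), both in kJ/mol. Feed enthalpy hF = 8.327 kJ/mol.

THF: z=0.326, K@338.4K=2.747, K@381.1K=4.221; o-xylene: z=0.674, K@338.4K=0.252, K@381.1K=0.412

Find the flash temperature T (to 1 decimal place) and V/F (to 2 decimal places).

T = 357.6 K, V/F = 0.19

Adiabatic flash: solve Rachford–Rice at each trial T, then check hF = ψ·hV(T) + (1−ψ)·hL(T).
  T = 338.4 K: K = (2.747, 0.252), RR gives ψ = 0.050, H_out = 1.241 kJ/mol
  T = 381.1 K: K = (4.221, 0.412), RR gives ψ = 0.345, H_out = 15.958 kJ/mol
  T = 359.8 K: K = (3.451, 0.327), RR gives ψ = 0.209, H_out = 9.085 kJ/mol
  T = 349.1 K: K = (3.090, 0.288), RR gives ψ = 0.135, H_out = 5.355 kJ/mol
  T = 354.5 K: K = (3.269, 0.308), RR gives ψ = 0.174, H_out = 7.274 kJ/mol
  T = 357.1 K: K = (3.358, 0.317), RR gives ψ = 0.192, H_out = 8.170 kJ/mol
  T = 358.5 K: K = (3.406, 0.322), RR gives ψ = 0.201, H_out = 8.647 kJ/mol
Linear interpolation between T = 357.1 (H_out = 8.170) and T = 358.5 (H_out = 8.647) on hF = 8.327 gives T ≈ 357.6 K, at which ψ = 0.19.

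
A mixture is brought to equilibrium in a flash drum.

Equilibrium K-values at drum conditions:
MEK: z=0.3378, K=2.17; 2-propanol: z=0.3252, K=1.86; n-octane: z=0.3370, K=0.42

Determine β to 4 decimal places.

β = 0.8085

Material balance + equilibrium reduce to Σ zᵢ(Kᵢ−1)/(1+β(Kᵢ−1)) = 0.
g(0) = ΣzᵢKᵢ − 1 = 0.4794 and g(1) = 1 − Σzᵢ/Kᵢ = -0.1329, so a root lies in (0, 1).
Newton–Raphson from β = 0.54:
  β = 0.5400: g = 0.14859, g' = -0.5262 → β = 0.8224
  β = 0.8224: g = -0.00849, g' = -0.6171 → β = 0.8086
  β = 0.8086: g = -0.00006, g' = -0.6079 → β = 0.8085
Converged at β = 0.8085.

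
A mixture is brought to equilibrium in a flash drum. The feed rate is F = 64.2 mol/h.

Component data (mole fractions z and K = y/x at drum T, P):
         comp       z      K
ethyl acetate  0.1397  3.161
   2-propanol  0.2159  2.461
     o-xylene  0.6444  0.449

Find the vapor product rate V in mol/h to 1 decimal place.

V = 17.3 mol/h

Material balance + equilibrium reduce to Σ zᵢ(Kᵢ−1)/(1+ψ(Kᵢ−1)) = 0.
Feasibility: ΣzᵢKᵢ = 1.2623, Σzᵢ/Kᵢ = 1.5671 — both > 1, two phases present.
Iterate (Newton) starting at ψ = 0.5:
  ψ = 0.5000: g = -0.16270, g' = -0.6773 → ψ = 0.2598
  ψ = 0.2598: g = 0.00761, g' = -0.7762 → ψ = 0.2696
  ψ = 0.2696: g = 0.00004, g' = -0.7675 → ψ = 0.2697
Converged at ψ = 0.2697.
Then V = ψ·F = 0.2697·64.2 = 17.3 mol/h and L = F − V = 46.9 mol/h.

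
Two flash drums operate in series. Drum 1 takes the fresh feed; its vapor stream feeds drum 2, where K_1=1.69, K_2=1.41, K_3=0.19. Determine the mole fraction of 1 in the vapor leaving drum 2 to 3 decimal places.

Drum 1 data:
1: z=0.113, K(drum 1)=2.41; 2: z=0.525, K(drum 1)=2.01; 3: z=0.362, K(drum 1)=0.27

Drum 1:
Newton–Raphson from ψ₁ = 0.45:
  ψ₁ = 0.450: g = 0.0685, g' = -0.765 → ψ₁ = 0.540
  ψ₁ = 0.540: g = -0.0023, g' = -0.822 → ψ₁ = 0.537
Converged at ψ₁ = 0.537.
Drum-1 compositions:
  1: x = 0.064, y = 0.155
  2: x = 0.340, y = 0.684
  3: x = 0.595, y = 0.161
Drum-2 feed = drum-1 vapor: z₂ = (0.1550, 0.6843, 0.1607).
Drum 2:
Rachford–Rice: g(ψ₂) = Σ zᵢ(Kᵢ−1)/(1+ψ₂(Kᵢ−1)) = 0.
g(0) = ΣzᵢKᵢ − 1 = 0.257 and g(1) = 1 − Σzᵢ/Kᵢ = -0.423, so a root lies in (0, 1).
Newton iteration, ψ₂⁰ = 0.5:
  ψ₂ = 0.500: g = 0.0936, g' = -0.418 → ψ₂ = 0.724
  ψ₂ = 0.724: g = -0.0270, g' = -0.717 → ψ₂ = 0.686
  ψ₂ = 0.686: g = -0.0015, g' = -0.639 → ψ₂ = 0.684
Converged at ψ₂ = 0.684.
  1: x = 0.105, y = 0.178
  2: x = 0.534, y = 0.754
  3: x = 0.360, y = 0.068

y_1 (drum 2) = 0.178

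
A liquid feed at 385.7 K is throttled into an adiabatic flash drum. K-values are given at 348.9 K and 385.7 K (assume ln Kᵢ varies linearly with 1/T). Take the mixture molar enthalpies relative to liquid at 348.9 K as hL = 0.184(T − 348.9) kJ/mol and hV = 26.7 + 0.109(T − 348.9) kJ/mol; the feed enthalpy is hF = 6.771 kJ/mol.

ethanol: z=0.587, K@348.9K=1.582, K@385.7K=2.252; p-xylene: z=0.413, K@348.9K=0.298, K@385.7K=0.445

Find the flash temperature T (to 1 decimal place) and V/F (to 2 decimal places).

T = 353.3 K, V/F = 0.23

Adiabatic flash: solve Rachford–Rice at each trial T, then check hF = ψ·hV(T) + (1−ψ)·hL(T).
  T = 348.9 K: K = (1.582, 0.298), RR gives ψ = 0.127, H_out = 3.379 kJ/mol
  T = 385.7 K: K = (2.252, 0.445), RR gives ψ = 0.728, H_out = 24.194 kJ/mol
  T = 367.3 K: K = (1.904, 0.368), RR gives ψ = 0.472, H_out = 15.332 kJ/mol
  T = 358.1 K: K = (1.740, 0.332), RR gives ψ = 0.320, H_out = 10.028 kJ/mol
  T = 353.5 K: K = (1.660, 0.315), RR gives ψ = 0.231, H_out = 6.932 kJ/mol
  T = 351.2 K: K = (1.621, 0.306), RR gives ψ = 0.181, H_out = 5.223 kJ/mol
Linear interpolation between T = 351.2 (H_out = 5.223) and T = 353.5 (H_out = 6.932) on hF = 6.771 gives T ≈ 353.3 K, at which ψ = 0.23.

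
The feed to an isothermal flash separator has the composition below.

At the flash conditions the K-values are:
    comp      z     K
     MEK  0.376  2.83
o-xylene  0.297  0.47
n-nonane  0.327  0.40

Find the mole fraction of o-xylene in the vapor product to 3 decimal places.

Newton iteration, ψ⁰ = 0.46:
  ψ = 0.460: g = -0.1056, g' = -0.742 → ψ = 0.318
  ψ = 0.318: g = 0.0034, g' = -0.804 → ψ = 0.322
Converged at ψ = 0.322.
Compositions from xᵢ = zᵢ/(1+ψ(Kᵢ−1)), yᵢ = Kᵢxᵢ:
  MEK: x = 0.237, y = 0.670
  o-xylene: x = 0.358, y = 0.168
  n-nonane: x = 0.405, y = 0.162

y_o-xylene = 0.168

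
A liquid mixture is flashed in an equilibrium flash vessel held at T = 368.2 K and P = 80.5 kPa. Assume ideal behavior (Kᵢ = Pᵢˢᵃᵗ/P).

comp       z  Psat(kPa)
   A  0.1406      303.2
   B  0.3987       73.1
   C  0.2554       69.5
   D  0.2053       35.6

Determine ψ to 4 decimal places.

Raoult's law: Kᵢ = Pᵢˢᵃᵗ/P = Pᵢˢᵃᵗ/80.5.
  K_A = 303.2/80.5 = 3.766460, K_B = 73.1/80.5 = 0.908075, K_C = 69.5/80.5 = 0.863354, K_D = 35.6/80.5 = 0.442236
Iterate (Newton) starting at ψ = 0.62:
  ψ = 0.6200: g = -0.10878, g' = -0.3047 → ψ = 0.2630
  ψ = 0.2630: g = 0.01721, g' = -0.4570 → ψ = 0.3006
  ψ = 0.3006: g = 0.00069, g' = -0.4217 → ψ = 0.3023
Converged at ψ = 0.3023.

ψ = 0.3023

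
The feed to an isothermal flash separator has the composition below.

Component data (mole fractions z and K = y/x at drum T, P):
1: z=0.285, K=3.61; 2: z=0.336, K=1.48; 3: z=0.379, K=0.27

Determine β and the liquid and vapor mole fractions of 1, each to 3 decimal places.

Rachford–Rice: g(β) = Σ zᵢ(Kᵢ−1)/(1+β(Kᵢ−1)) = 0.
Feasibility: ΣzᵢKᵢ = 1.628, Σzᵢ/Kᵢ = 1.710 — both > 1, two phases present.
Newton–Raphson from β = 0.5:
  β = 0.500: g = 0.0171, g' = -0.917 → β = 0.519
Converged at β = 0.519.
Compositions from xᵢ = zᵢ/(1+β(Kᵢ−1)), yᵢ = Kᵢxᵢ:
  1: x = 0.121, y = 0.437
  2: x = 0.269, y = 0.398
  3: x = 0.610, y = 0.165

β = 0.519, x_1 = 0.121, y_1 = 0.437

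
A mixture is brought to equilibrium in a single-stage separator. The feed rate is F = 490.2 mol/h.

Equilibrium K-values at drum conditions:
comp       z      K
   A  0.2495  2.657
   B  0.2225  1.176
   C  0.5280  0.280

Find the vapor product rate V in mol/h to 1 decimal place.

Material balance + equilibrium reduce to Σ zᵢ(Kᵢ−1)/(1+β(Kᵢ−1)) = 0.
Check two-phase: ΣzᵢKᵢ = 1.0724 > 1 and Σzᵢ/Kᵢ = 2.1688 > 1, so g(0) = 0.0724 > 0 and g(1) = -1.1688 < 0.
Newton iteration, β⁰ = 0.5:
  β = 0.5000: g = -0.33191, g' = -0.8790 → β = 0.1224
  β = 0.1224: g = -0.03484, g' = -0.8093 → β = 0.0793
  β = 0.0793: g = 0.00082, g' = -0.8497 → β = 0.0803
Converged at β = 0.0803.
Then V = β·F = 0.0803·490.2 = 39.4 mol/h and L = F − V = 450.8 mol/h.

V = 39.4 mol/h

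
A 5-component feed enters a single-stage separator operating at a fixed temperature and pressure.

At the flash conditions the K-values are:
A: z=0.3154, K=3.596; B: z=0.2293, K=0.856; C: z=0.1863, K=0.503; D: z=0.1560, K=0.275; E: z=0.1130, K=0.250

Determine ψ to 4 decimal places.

Rachford–Rice: g(ψ) = Σ zᵢ(Kᵢ−1)/(1+ψ(Kᵢ−1)) = 0.
Feasibility: ΣzᵢKᵢ = 1.4953, Σzᵢ/Kᵢ = 1.7452 — both > 1, two phases present.
Newton–Raphson from ψ = 0.5:
  ψ = 0.5000: g = -0.11550, g' = -0.8540 → ψ = 0.3648
  ψ = 0.3648: g = 0.00219, g' = -0.9067 → ψ = 0.3672
Converged at ψ = 0.3672.

ψ = 0.3672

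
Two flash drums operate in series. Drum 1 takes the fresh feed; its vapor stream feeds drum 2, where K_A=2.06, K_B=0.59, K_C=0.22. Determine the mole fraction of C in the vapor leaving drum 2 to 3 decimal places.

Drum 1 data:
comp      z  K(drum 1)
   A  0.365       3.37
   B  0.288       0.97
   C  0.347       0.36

y_C (drum 2) = 0.066

Drum 1:
Newton iteration, ψ₁⁰ = 0.5:
  ψ₁ = 0.500: g = 0.0605, g' = -0.737 → ψ₁ = 0.582
  ψ₁ = 0.582: g = 0.0008, g' = -0.723 → ψ₁ = 0.583
Converged at ψ₁ = 0.583.
Drum-1 compositions:
  A: x = 0.153, y = 0.516
  B: x = 0.293, y = 0.284
  C: x = 0.554, y = 0.199
Drum-2 feed = drum-1 vapor: z₂ = (0.5164, 0.2843, 0.1993).
Drum 2:
Let ψ₂ = V/F and solve Σ zᵢ(Kᵢ−1)/(1+ψ₂(Kᵢ−1)) = 0.
Check two-phase: ΣzᵢKᵢ = 1.275 > 1 and Σzᵢ/Kᵢ = 1.639 > 1, so g(0) = 0.275 > 0 and g(1) = -0.639 < 0.
Iterate (Newton) starting at ψ₂ = 0.67:
  ψ₂ = 0.670: g = -0.1663, g' = -0.821 → ψ₂ = 0.467
  ψ₂ = 0.467: g = -0.0229, g' = -0.633 → ψ₂ = 0.431
Converged at ψ₂ = 0.431.
  A: x = 0.354, y = 0.730
  B: x = 0.345, y = 0.204
  C: x = 0.300, y = 0.066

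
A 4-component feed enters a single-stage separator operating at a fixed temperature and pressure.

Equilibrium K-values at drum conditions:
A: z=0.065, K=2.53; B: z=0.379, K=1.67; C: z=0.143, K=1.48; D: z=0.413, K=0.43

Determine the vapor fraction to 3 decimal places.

ψ = 0.435

Material balance + equilibrium reduce to Σ zᵢ(Kᵢ−1)/(1+ψ(Kᵢ−1)) = 0.
Check two-phase: ΣzᵢKᵢ = 1.187 > 1 and Σzᵢ/Kᵢ = 1.310 > 1, so g(0) = 0.187 > 0 and g(1) = -0.310 < 0.
Newton–Raphson from ψ = 0.5:
  ψ = 0.500: g = -0.0273, g' = -0.428 → ψ = 0.436
  ψ = 0.436: g = -0.0004, g' = -0.417 → ψ = 0.435
Converged at ψ = 0.435.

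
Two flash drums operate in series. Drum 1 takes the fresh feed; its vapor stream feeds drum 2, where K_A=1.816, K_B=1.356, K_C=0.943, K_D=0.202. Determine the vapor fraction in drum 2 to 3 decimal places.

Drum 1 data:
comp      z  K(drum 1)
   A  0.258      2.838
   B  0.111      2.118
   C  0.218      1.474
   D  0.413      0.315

V/F (drum 2) = 0.504

Drum 1:
Rachford–Rice: g(ψ₁) = Σ zᵢ(Kᵢ−1)/(1+ψ₁(Kᵢ−1)) = 0.
Feasibility: ΣzᵢKᵢ = 1.419, Σzᵢ/Kᵢ = 1.602 — both > 1, two phases present.
Newton–Raphson from ψ₁ = 0.5:
  ψ₁ = 0.500: g = -0.0200, g' = -0.774 → ψ₁ = 0.474
Converged at ψ₁ = 0.474.
Drum-1 compositions:
  A: x = 0.138, y = 0.391
  B: x = 0.073, y = 0.154
  C: x = 0.178, y = 0.262
  D: x = 0.612, y = 0.193
Drum-2 feed = drum-1 vapor: z₂ = (0.3913, 0.1537, 0.2624, 0.1926).
Drum 2:
Newton iteration, ψ₂⁰ = 0.5:
  ψ₂ = 0.500: g = 0.0020, g' = -0.486 → ψ₂ = 0.504
Converged at ψ₂ = 0.504.
  A: x = 0.277, y = 0.503
  B: x = 0.130, y = 0.177
  C: x = 0.270, y = 0.255
  D: x = 0.322, y = 0.065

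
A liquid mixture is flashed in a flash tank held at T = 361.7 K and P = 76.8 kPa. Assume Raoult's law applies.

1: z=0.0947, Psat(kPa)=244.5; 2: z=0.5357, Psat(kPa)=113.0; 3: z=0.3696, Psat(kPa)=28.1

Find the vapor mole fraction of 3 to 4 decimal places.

Raoult's law: Kᵢ = Pᵢˢᵃᵗ/P = Pᵢˢᵃᵗ/76.8.
  K_1 = 244.5/76.8 = 3.183594, K_2 = 113.0/76.8 = 1.471354, K_3 = 28.1/76.8 = 0.365885
Newton iteration, ψ⁰ = 0.3:
  ψ = 0.3000: g = 0.05673, g' = -0.4828 → ψ = 0.4175
  ψ = 0.4175: g = 0.00040, g' = -0.4816 → ψ = 0.4183
Converged at ψ = 0.4183.
Compositions from xᵢ = zᵢ/(1+ψ(Kᵢ−1)), yᵢ = Kᵢxᵢ:
  1: x = 0.0495, y = 0.1576
  2: x = 0.4475, y = 0.6584
  3: x = 0.5030, y = 0.1841

y_3 = 0.1841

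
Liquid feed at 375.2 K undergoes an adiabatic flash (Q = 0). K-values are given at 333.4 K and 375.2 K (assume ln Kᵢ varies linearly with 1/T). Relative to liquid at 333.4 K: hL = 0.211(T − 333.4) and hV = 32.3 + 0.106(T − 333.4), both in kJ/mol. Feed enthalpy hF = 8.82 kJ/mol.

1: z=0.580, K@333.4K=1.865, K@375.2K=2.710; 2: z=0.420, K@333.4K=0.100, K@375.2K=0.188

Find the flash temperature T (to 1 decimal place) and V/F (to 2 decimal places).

Adiabatic flash: solve Rachford–Rice at each trial T, then check hF = ψ·hV(T) + (1−ψ)·hL(T).
  T = 333.4 K: K = (1.865, 0.100), RR gives ψ = 0.159, H_out = 5.132 kJ/mol
  T = 375.2 K: K = (2.710, 0.188), RR gives ψ = 0.469, H_out = 21.901 kJ/mol
  T = 354.3 K: K = (2.273, 0.140), RR gives ψ = 0.344, H_out = 14.774 kJ/mol
  T = 343.9 K: K = (2.066, 0.119), RR gives ψ = 0.264, H_out = 10.461 kJ/mol
  T = 338.6 K: K = (1.964, 0.109), RR gives ψ = 0.215, H_out = 7.929 kJ/mol
  T = 341.2 K: K = (2.014, 0.114), RR gives ψ = 0.240, H_out = 9.206 kJ/mol
  T = 339.9 K: K = (1.989, 0.111), RR gives ψ = 0.228, H_out = 8.576 kJ/mol
Linear interpolation between T = 339.9 (H_out = 8.576) and T = 341.2 (H_out = 9.206) on hF = 8.82 gives T ≈ 340.4 K, at which ψ = 0.23.

T = 340.4 K, V/F = 0.23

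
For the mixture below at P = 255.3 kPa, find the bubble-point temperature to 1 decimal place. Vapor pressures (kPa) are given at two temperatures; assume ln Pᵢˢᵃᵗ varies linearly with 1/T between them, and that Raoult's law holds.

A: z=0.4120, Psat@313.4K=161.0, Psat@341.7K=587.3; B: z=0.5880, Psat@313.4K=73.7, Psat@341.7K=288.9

Bubble-point temperature: ΣzᵢPᵢˢᵃᵗ(T) = P. Interpolate ln Pᵢˢᵃᵗ = aᵢ + bᵢ/T.
  T = 313.4 K: ΣzᵢPᵢˢᵃᵗ = 109.67 kPa
  T = 341.7 K: ΣzᵢPᵢˢᵃᵗ = 411.84 kPa
  T = 327.5 K: ΣzᵢPᵢˢᵃᵗ = 218.14 kPa
  T = 334.6 K: ΣzᵢPᵢˢᵃᵗ = 301.75 kPa
  T = 331.1 K: ΣzᵢPᵢˢᵃᵗ = 257.59 kPa
  T = 329.3 K: ΣzᵢPᵢˢᵃᵗ = 237.15 kPa
Interpolating between 329.3 K and 331.1 K gives T ≈ 330.9 K.

T = 330.9 K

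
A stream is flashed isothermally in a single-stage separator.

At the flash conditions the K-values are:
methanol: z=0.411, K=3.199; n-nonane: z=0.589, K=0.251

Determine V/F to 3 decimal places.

V/F = 0.281

Rachford–Rice: g(V/F) = Σ zᵢ(Kᵢ−1)/(1+V/F(Kᵢ−1)) = 0.
g(0) = ΣzᵢKᵢ − 1 = 0.463 and g(1) = 1 − Σzᵢ/Kᵢ = -1.475, so a root lies in (0, 1).
Newton–Raphson from V/F = 0.5:
  V/F = 0.500: g = -0.2748, g' = -1.295 → V/F = 0.288
  V/F = 0.288: g = -0.0090, g' = -1.282 → V/F = 0.281
Converged at V/F = 0.281.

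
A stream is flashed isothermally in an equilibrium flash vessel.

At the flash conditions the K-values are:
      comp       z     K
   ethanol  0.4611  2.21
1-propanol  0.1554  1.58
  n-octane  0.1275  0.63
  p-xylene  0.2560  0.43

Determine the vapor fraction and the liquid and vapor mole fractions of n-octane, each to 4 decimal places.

Let ψ = V/F and solve Σ zᵢ(Kᵢ−1)/(1+ψ(Kᵢ−1)) = 0.
g(0) = ΣzᵢKᵢ − 1 = 0.4550 and g(1) = 1 − Σzᵢ/Kᵢ = -0.1047, so a root lies in (0, 1).
Iterate (Newton) starting at ψ = 0.5:
  ψ = 0.5000: g = 0.15552, g' = -0.4825 → ψ = 0.8224
  ψ = 0.8224: g = -0.00179, g' = -0.5243 → ψ = 0.8189
Converged at ψ = 0.8189.
Compositions from xᵢ = zᵢ/(1+ψ(Kᵢ−1)), yᵢ = Kᵢxᵢ:
  ethanol: x = 0.2316, y = 0.5118
  1-propanol: x = 0.1054, y = 0.1665
  n-octane: x = 0.1829, y = 0.1152
  p-xylene: x = 0.4801, y = 0.2064

ψ = 0.8189, x_n-octane = 0.1829, y_n-octane = 0.1152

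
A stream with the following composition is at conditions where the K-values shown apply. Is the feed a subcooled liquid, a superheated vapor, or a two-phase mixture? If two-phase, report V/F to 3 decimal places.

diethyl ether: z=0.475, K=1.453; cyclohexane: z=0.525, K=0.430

subcooled liquid

ΣzᵢKᵢ = 0.916; Σzᵢ/Kᵢ = 1.548.
Since ΣzᵢKᵢ < 1 the mixture is below its bubble point — single liquid phase.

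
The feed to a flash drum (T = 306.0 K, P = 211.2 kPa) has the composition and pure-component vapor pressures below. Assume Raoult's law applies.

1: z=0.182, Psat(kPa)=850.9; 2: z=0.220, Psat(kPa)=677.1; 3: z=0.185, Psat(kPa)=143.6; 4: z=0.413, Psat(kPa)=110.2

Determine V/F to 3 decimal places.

V/F = 0.690

Raoult's law: Kᵢ = Pᵢˢᵃᵗ/P = Pᵢˢᵃᵗ/211.2.
  K_1 = 850.9/211.2 = 4.02888, K_2 = 677.1/211.2 = 3.20597, K_3 = 143.6/211.2 = 0.67992, K_4 = 110.2/211.2 = 0.52178
Rachford–Rice: g(V/F) = Σ zᵢ(Kᵢ−1)/(1+V/F(Kᵢ−1)) = 0.
Check two-phase: ΣzᵢKᵢ = 1.780 > 1 and Σzᵢ/Kᵢ = 1.177 > 1, so g(0) = 0.780 > 0 and g(1) = -0.177 < 0.
Newton–Raphson from V/F = 0.5:
  V/F = 0.500: g = 0.1199, g' = -0.696 → V/F = 0.672
  V/F = 0.672: g = 0.0105, g' = -0.591 → V/F = 0.690
Converged at V/F = 0.690.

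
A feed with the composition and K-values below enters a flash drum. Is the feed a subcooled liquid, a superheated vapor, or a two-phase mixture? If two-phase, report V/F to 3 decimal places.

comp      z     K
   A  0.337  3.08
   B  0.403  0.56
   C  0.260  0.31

ΣzᵢKᵢ = 1.344; Σzᵢ/Kᵢ = 1.668.
Both exceed 1, so a two-phase solution exists.
Newton–Raphson from ψ = 0.46:
  ψ = 0.460: g = -0.1269, g' = -0.769 → ψ = 0.295
  ψ = 0.295: g = 0.0054, g' = -0.858 → ψ = 0.301
Converged at ψ = 0.301.

two-phase, V/F = 0.301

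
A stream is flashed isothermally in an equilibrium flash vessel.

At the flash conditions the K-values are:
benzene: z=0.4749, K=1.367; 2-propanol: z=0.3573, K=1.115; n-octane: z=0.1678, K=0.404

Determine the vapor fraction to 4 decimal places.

Let ψ = V/F and solve Σ zᵢ(Kᵢ−1)/(1+ψ(Kᵢ−1)) = 0.
Check two-phase: ΣzᵢKᵢ = 1.1154 > 1 and Σzᵢ/Kᵢ = 1.0832 > 1, so g(0) = 0.1154 > 0 and g(1) = -0.0832 < 0.
Iterate (Newton) starting at ψ = 0.4:
  ψ = 0.4000: g = 0.05995, g' = -0.1557 → ψ = 0.7850
  ψ = 0.7850: g = -0.01494, g' = -0.2530 → ψ = 0.7259
  ψ = 0.7259: g = -0.00073, g' = -0.2291 → ψ = 0.7228
Converged at ψ = 0.7227.

ψ = 0.7227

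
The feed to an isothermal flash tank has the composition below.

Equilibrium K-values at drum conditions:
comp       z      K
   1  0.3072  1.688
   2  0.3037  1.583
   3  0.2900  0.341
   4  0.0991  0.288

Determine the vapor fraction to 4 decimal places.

Rachford–Rice: g(ψ) = Σ zᵢ(Kᵢ−1)/(1+ψ(Kᵢ−1)) = 0.
g(0) = ΣzᵢKᵢ − 1 = 0.1267 and g(1) = 1 − Σzᵢ/Kᵢ = -0.5684, so a root lies in (0, 1).
Iterate (Newton) starting at ψ = 0.43:
  ψ = 0.4300: g = -0.06370, g' = -0.5022 → ψ = 0.3031
  ψ = 0.3031: g = -0.00346, g' = -0.4525 → ψ = 0.2955
Converged at ψ = 0.2955.

ψ = 0.2955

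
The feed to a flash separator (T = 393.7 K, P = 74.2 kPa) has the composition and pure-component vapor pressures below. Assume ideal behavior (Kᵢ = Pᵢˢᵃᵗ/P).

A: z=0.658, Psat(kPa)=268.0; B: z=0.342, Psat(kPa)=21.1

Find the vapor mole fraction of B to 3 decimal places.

y_B = 0.223

Raoult's law: Kᵢ = Pᵢˢᵃᵗ/P = Pᵢˢᵃᵗ/74.2.
  K_A = 268.0/74.2 = 3.61186, K_B = 21.1/74.2 = 0.28437
Let β = V/F and solve Σ zᵢ(Kᵢ−1)/(1+β(Kᵢ−1)) = 0.
g(0) = ΣzᵢKᵢ − 1 = 1.474 and g(1) = 1 − Σzᵢ/Kᵢ = -0.385, so a root lies in (0, 1).
Binary case is linear: z₁(K₁−1)(1+β(K₂−1)) + z₂(K₂−1)(1+β(K₁−1)) = 0
⇒ β = [z₁(K₁−1)+z₂(K₂−1)] / [−(K₁−1)(K₂−1)] = 1.4739/1.8691 = 0.789
Compositions from xᵢ = zᵢ/(1+β(Kᵢ−1)), yᵢ = Kᵢxᵢ:
  A: x = 0.215, y = 0.777
  B: x = 0.785, y = 0.223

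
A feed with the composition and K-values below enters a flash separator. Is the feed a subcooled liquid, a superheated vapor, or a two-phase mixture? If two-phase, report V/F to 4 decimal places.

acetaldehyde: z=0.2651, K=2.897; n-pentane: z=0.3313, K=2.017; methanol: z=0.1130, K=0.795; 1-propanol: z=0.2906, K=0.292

two-phase, V/F = 0.6742

ΣzᵢKᵢ = 1.6109; Σzᵢ/Kᵢ = 1.3931.
Both exceed 1, so a two-phase solution exists.
Rachford–Rice: g(ψ) = Σ zᵢ(Kᵢ−1)/(1+ψ(Kᵢ−1)) = 0.
Newton iteration, ψ⁰ = 0.5:
  ψ = 0.5000: g = 0.13715, g' = -0.7568 → ψ = 0.6812
  ψ = 0.6812: g = -0.00592, g' = -0.8511 → ψ = 0.6743
  ψ = 0.6743: g = -0.00002, g' = -0.8440 → ψ = 0.6742
Converged at ψ = 0.6742.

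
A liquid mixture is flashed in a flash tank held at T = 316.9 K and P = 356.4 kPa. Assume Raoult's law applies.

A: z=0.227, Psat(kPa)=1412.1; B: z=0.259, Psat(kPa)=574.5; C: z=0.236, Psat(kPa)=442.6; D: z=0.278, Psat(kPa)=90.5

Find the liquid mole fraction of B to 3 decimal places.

Raoult's law: Kᵢ = Pᵢˢᵃᵗ/P = Pᵢˢᵃᵗ/356.4.
  K_A = 1412.1/356.4 = 3.96212, K_B = 574.5/356.4 = 1.61195, K_C = 442.6/356.4 = 1.24186, K_D = 90.5/356.4 = 0.25393
Let β = V/F and solve Σ zᵢ(Kᵢ−1)/(1+β(Kᵢ−1)) = 0.
Feasibility: ΣzᵢKᵢ = 1.681, Σzᵢ/Kᵢ = 1.503 — both > 1, two phases present.
Iterate (Newton) starting at β = 0.5:
  β = 0.500: g = 0.1125, g' = -0.785 → β = 0.643
  β = 0.643: g = -0.0043, g' = -0.868 → β = 0.638
Converged at β = 0.638.
Compositions from xᵢ = zᵢ/(1+β(Kᵢ−1)), yᵢ = Kᵢxᵢ:
  A: x = 0.079, y = 0.311
  B: x = 0.186, y = 0.300
  C: x = 0.204, y = 0.254
  D: x = 0.531, y = 0.135

x_B = 0.186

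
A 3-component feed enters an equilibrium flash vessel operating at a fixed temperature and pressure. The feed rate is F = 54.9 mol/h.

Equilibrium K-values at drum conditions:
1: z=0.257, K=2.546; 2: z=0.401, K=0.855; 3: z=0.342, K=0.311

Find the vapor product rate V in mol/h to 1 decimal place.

Newton iteration, ψ⁰ = 0.5:
  ψ = 0.500: g = -0.1981, g' = -0.583 → ψ = 0.160
  ψ = 0.160: g = -0.0060, g' = -0.609 → ψ = 0.150
Converged at ψ = 0.150.
Then V = ψ·F = 0.1505·54.9 = 8.3 mol/h and L = F − V = 46.6 mol/h.

V = 8.3 mol/h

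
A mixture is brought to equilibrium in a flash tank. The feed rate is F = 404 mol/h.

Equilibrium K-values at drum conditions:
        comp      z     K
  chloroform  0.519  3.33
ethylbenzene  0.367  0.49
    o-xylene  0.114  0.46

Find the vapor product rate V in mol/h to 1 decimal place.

Let β = V/F and solve Σ zᵢ(Kᵢ−1)/(1+β(Kᵢ−1)) = 0.
Check two-phase: ΣzᵢKᵢ = 1.961 > 1 and Σzᵢ/Kᵢ = 1.153 > 1, so g(0) = 0.961 > 0 and g(1) = -0.153 < 0.
Iterate (Newton) starting at β = 0.5:
  β = 0.500: g = 0.2230, g' = -0.835 → β = 0.767
  β = 0.767: g = 0.0214, g' = -0.717 → β = 0.797
Converged at β = 0.797.
Then V = β·F = 0.7968·404 = 321.9 mol/h and L = F − V = 82.1 mol/h.

V = 321.9 mol/h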